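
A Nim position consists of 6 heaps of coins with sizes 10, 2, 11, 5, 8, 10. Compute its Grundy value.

Compute the nim-sum pairwise:
10 ⊕ 2 = 8
8 ⊕ 11 = 3
3 ⊕ 5 = 6
6 ⊕ 8 = 14
14 ⊕ 10 = 4

4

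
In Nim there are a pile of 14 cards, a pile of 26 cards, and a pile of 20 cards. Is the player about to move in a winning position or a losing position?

Compute the nim-sum pairwise:
14 ^ 26 = 20
20 ^ 20 = 0
The nim-sum is 0, so this is a P-position: the player to move is in a losing position under optimal play.

Losing position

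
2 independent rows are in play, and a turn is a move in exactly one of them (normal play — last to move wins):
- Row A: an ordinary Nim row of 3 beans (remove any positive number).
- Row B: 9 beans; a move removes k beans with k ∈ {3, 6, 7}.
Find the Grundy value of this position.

0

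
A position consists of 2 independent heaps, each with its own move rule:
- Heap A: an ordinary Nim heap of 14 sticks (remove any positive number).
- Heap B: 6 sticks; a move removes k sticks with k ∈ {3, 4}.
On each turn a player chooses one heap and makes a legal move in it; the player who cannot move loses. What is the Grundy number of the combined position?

12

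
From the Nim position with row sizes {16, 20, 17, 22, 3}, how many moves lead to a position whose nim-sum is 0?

0

In binary:
  10000  (16)
  10100  (20)
  10001  (17)
  10110  (22)
  00011  (3)
  -----
  00000  (0)
The nim-sum is already 0, so every move leaves a nonzero nim-sum — there are no winning moves.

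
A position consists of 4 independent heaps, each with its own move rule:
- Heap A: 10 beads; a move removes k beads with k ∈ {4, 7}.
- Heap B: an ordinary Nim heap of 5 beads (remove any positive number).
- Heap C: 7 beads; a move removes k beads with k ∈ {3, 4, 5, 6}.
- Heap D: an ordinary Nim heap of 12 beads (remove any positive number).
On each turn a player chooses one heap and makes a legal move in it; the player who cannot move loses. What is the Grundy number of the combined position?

9

Build the Grundy sequence for heap A with g(k) = mex{g(k−s) : s ∈ {4, 7}, s ≤ k}:
k:     0  1  2  3  4  5  6  7  8  9 10
g(k):  0  0  0  0  1  1  1  1  2  2  2
So g(10) = 2.
Heap B is a plain Nim heap of size 5, so its Grundy value is 5.
For heap C, compute g(0), g(1), … with moves {3, 4, 5, 6}:
g(0) = mex{} = 0
g(1) = mex{} = 0
g(2) = mex{} = 0
g(3) = mex{0} = 1
g(4) = mex{0} = 1
g(5) = mex{0} = 1
g(6) = mex{0,1} = 2
g(7) = mex{0,1} = 2
So g(7) = 2.
Heap D is a plain Nim heap of size 12, so its Grundy value is 12.
The value of a disjunctive sum is the nim-sum of the parts.
Combined value = 2 ⊕ 5 ⊕ 2 ⊕ 12 = 9.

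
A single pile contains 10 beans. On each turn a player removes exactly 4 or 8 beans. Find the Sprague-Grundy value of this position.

Grundy values for subtraction set {4, 8}:
g(0) = mex{} = 0
g(1) = mex{} = 0
g(2) = mex{} = 0
g(3) = mex{} = 0
g(4) = mex{0} = 1
g(5) = mex{0} = 1
g(6) = mex{0} = 1
g(7) = mex{0} = 1
g(8) = mex{0,1} = 2
g(9) = mex{0,1} = 2
g(10) = mex{0,1} = 2
So g(10) = 2.

2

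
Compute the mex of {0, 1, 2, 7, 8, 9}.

3

The values 0, 1, 2 are all present; 3 is the first non-negative integer missing from the set.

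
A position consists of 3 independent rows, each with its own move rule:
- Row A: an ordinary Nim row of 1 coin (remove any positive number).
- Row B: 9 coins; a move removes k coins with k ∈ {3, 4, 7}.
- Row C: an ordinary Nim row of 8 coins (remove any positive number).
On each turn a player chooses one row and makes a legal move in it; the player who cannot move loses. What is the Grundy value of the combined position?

Row A is a plain Nim row of size 1, so its Grundy value is 1.
For row B, compute g(0), g(1), … with moves {3, 4, 7}:
k:     0  1  2  3  4  5  6  7  8  9
g(k):  0  0  0  1  1  1  2  2  2  3
So g(9) = 3.
Row C is a plain Nim row of size 8, so its Grundy value is 8.
By the Sprague-Grundy theorem, the Grundy value of a sum of independent games is the XOR of the component values.
Combined value = 1 ⊕ 3 ⊕ 8 = 10.

10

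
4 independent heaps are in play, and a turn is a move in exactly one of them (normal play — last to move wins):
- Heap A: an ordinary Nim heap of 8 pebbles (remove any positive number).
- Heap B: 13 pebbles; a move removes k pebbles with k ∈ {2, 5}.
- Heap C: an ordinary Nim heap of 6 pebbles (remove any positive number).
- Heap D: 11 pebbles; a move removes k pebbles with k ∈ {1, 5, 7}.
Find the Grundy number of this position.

14

Heap A is a plain Nim heap of size 8, so its Grundy value is 8.
Build the Grundy sequence for heap B with g(k) = mex{g(k−s) : s ∈ {2, 5}, s ≤ k}:
k:     0  1  2  3  4  5  6  7  8  9 10 11 12 13
g(k):  0  0  1  1  0  2  1  0  0  1  1  0  2  1
So g(13) = 1.
Heap C is a plain Nim heap of size 6, so its Grundy value is 6.
Grundy values for heap D (subtraction set {1, 5, 7}):
k:     0  1  2  3  4  5  6  7  8  9 10 11
g(k):  0  1  0  1  0  1  0  1  0  1  0  1
So g(11) = 1.
The value of a disjunctive sum is the nim-sum of the parts.
Combined value = 8 ⊕ 1 ⊕ 6 ⊕ 1 = 14.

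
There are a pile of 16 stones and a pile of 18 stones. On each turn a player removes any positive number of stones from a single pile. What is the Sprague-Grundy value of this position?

Write each in binary and XOR column by column:
  10000  (16)
  10010  (18)
  -----
  00010  (2)

2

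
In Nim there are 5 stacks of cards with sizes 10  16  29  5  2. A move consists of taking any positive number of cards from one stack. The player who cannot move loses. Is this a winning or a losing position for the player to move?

Losing position

Nim-sum: 10 ⊕ 16 ⊕ 29 ⊕ 5 ⊕ 2 = 0.
The nim-sum is 0, so this is a P-position: the player to move is in a losing position under optimal play.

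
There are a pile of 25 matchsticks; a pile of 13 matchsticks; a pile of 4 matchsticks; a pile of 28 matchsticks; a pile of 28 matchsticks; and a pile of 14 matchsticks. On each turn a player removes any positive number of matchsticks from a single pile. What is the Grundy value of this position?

Nim-sum: 25 ⊕ 13 ⊕ 4 ⊕ 28 ⊕ 28 ⊕ 14 = 30.

30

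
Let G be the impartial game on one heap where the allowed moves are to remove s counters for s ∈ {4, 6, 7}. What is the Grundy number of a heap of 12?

Build the Grundy sequence with g(k) = mex{g(k−s) : s ∈ {4, 6, 7}, s ≤ k}:
k:     0  1  2  3  4  5  6  7  8  9 10 11 12
g(k):  0  0  0  0  1  1  1  1  2  2  2  0  0
So g(12) = 0.

0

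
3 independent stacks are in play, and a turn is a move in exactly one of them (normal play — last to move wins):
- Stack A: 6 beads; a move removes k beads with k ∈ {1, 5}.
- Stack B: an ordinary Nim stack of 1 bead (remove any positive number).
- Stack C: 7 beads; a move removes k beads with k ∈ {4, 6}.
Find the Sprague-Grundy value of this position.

Build the Grundy sequence for stack A with g(k) = mex{g(k−s) : s ∈ {1, 5}, s ≤ k}:
k:     0  1  2  3  4  5  6
g(k):  0  1  0  1  0  1  0
So g(6) = 0.
Stack B is a plain Nim stack of size 1, so its Grundy value is 1.
For stack C, compute g(0), g(1), … with moves {4, 6}:
k:     0  1  2  3  4  5  6  7
g(k):  0  0  0  0  1  1  1  1
So g(7) = 1.
By the Sprague-Grundy theorem, the Grundy value of a sum of independent games is the XOR of the component values.
Combined value = 0 XOR 1 XOR 1 = 0.

0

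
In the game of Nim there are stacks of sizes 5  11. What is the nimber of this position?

14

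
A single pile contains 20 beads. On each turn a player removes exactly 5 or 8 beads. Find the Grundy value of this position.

Grundy values for subtraction set {5, 8}:
k:     0  1  2  3  4  5  6  7  8  9 10 11 12 13 14 15 16 17 18 19 20
g(k):  0  0  0  0  0  1  1  1  1  1  2  2  2  0  0  0  0  0  1  1  1
So g(20) = 1.

1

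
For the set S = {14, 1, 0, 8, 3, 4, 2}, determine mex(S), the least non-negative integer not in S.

The values 0, 1, 2, 3, 4 are all present; 5 is the first non-negative integer missing from the set.

5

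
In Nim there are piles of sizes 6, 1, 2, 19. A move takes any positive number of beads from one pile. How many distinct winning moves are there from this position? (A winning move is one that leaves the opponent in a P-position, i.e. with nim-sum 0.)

1

Bitwise XOR of the heap sizes:
  00110  (6)
  00001  (1)
  00010  (2)
  10011  (19)
  -----
  10110  (22)
The overall nim-sum is X = 22. A pile of size p has a winning move iff p XOR X < p (reduce it to p XOR X).
  6: 6 XOR 22 = 16 ≥ 6 — no move.
  1: 1 XOR 22 = 23 ≥ 1 — no move.
  2: 2 XOR 22 = 20 ≥ 2 — no move.
  19: 19 XOR 22 = 5 < 19 — winning move (to 5).
That gives 1 winning move.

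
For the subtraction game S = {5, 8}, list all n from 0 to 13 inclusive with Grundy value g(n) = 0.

0, 1, 2, 3, 4, 13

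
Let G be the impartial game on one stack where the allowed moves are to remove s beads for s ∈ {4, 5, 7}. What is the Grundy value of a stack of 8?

Grundy values for subtraction set {4, 5, 7}:
k:     0  1  2  3  4  5  6  7  8
g(k):  0  0  0  0  1  1  1  1  2
So g(8) = 2.

2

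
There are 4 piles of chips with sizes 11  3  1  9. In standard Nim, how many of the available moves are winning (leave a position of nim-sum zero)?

0

Bitwise XOR of the heap sizes:
  1011  (11)
  0011  (3)
  0001  (1)
  1001  (9)
  ----
  0000  (0)
The nim-sum is already 0, so every move leaves a nonzero nim-sum — there are no winning moves.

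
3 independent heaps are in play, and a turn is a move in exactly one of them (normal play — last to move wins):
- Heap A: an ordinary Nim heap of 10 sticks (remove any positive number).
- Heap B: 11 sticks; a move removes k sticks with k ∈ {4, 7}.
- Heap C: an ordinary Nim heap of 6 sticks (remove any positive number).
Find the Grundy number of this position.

12

Heap A is a plain Nim heap of size 10, so its Grundy value is 10.
Grundy values for heap B (subtraction set {4, 7}):
g(0) = mex{} = 0
g(1) = mex{} = 0
g(2) = mex{} = 0
g(3) = mex{} = 0
g(4) = mex{0} = 1
g(5) = mex{0} = 1
g(6) = mex{0} = 1
g(7) = mex{0} = 1
g(8) = mex{0,1} = 2
g(9) = mex{0,1} = 2
g(10) = mex{0,1} = 2
g(11) = mex{1} = 0
So g(11) = 0.
Heap C is a plain Nim heap of size 6, so its Grundy value is 6.
The value of a disjunctive sum is the nim-sum of the parts.
Combined value = 10 XOR 0 XOR 6 = 12.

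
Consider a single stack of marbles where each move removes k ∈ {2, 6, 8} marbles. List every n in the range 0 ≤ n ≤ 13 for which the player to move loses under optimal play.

Build the Grundy sequence with g(k) = mex{g(k−s) : s ∈ {2, 6, 8}, s ≤ k}:
g(0) = mex{} = 0
g(1) = mex{} = 0
g(2) = mex{0} = 1
g(3) = mex{0} = 1
g(4) = mex{1} = 0
g(5) = mex{1} = 0
g(6) = mex{0} = 1
g(7) = mex{0} = 1
g(8) = mex{0,1} = 2
g(9) = mex{0,1} = 2
g(10) = mex{0,1,2} = 3
g(11) = mex{0,1,2} = 3
g(12) = mex{0,1,3} = 2
g(13) = mex{0,1,3} = 2
The P-positions (g = 0) in 0..13 are 0, 1, 4, 5.

0, 1, 4, 5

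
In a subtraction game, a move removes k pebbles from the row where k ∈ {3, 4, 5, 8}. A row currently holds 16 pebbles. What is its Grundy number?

Compute g(0), g(1), … for moves {3, 4, 5, 8}:
k:     0  1  2  3  4  5  6  7  8  9 10 11 12 13 14 15 16
g(k):  0  0  0  1  1  1  2  2  2  3  3  0  0  0  1  1  1
So g(16) = 1.

1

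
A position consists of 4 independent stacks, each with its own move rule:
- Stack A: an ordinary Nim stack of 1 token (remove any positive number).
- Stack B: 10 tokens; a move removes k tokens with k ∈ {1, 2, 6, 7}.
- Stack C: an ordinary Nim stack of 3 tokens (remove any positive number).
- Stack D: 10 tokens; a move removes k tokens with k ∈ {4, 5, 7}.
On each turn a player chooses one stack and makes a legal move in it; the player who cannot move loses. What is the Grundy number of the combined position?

Stack A is a plain Nim stack of size 1, so its Grundy value is 1.
For stack B, compute g(0), g(1), … with moves {1, 2, 6, 7}:
k:     0  1  2  3  4  5  6  7  8  9 10
g(k):  0  1  2  0  1  2  3  4  0  1  2
So g(10) = 2.
Stack C is a plain Nim stack of size 3, so its Grundy value is 3.
Grundy values for stack D (subtraction set {4, 5, 7}):
k:     0  1  2  3  4  5  6  7  8  9 10
g(k):  0  0  0  0  1  1  1  1  2  2  2
So g(10) = 2.
The value of a disjunctive sum is the nim-sum of the parts.
Combined value = 1 ⊕ 2 ⊕ 3 ⊕ 2 = 2.

2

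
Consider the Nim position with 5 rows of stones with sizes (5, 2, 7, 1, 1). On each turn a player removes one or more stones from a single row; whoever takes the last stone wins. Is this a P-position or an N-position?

P-position

Compute the nim-sum pairwise:
5 XOR 2 = 7
7 XOR 7 = 0
0 XOR 1 = 1
1 XOR 1 = 0
The nim-sum is 0, so this is a P-position: the player to move is in a losing position under optimal play.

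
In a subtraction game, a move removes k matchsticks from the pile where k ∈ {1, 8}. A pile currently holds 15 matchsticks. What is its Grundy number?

0

Grundy values for subtraction set {1, 8}:
k:     0  1  2  3  4  5  6  7  8  9 10 11 12 13 14 15
g(k):  0  1  0  1  0  1  0  1  2  0  1  0  1  0  1  0
So g(15) = 0.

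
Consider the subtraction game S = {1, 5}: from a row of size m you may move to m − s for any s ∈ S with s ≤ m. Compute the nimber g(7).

1

Compute g(0), g(1), … for moves {1, 5}:
g(0) = mex{} = 0
g(1) = mex{0} = 1
g(2) = mex{1} = 0
g(3) = mex{0} = 1
g(4) = mex{1} = 0
g(5) = mex{0} = 1
g(6) = mex{1} = 0
g(7) = mex{0} = 1
So g(7) = 1.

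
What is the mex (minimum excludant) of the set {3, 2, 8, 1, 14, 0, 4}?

5

The values 0, 1, 2, 3, 4 are all present; 5 is the first non-negative integer missing from the set.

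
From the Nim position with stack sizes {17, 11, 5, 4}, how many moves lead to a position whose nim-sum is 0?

Compute the nim-sum pairwise:
17 ^ 11 = 26
26 ^ 5 = 31
31 ^ 4 = 27
The overall nim-sum is X = 27. A stack of size p has a winning move iff p XOR X < p (reduce it to p XOR X).
  17: 17 XOR 27 = 10 < 17 — winning move (to 10).
  11: 11 XOR 27 = 16 ≥ 11 — no move.
  5: 5 XOR 27 = 30 ≥ 5 — no move.
  4: 4 XOR 27 = 31 ≥ 4 — no move.
That gives 1 winning move.

1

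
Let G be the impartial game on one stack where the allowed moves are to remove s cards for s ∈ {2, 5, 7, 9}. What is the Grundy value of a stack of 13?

Build the Grundy sequence with g(k) = mex{g(k−s) : s ∈ {2, 5, 7, 9}, s ≤ k}:
k:     0  1  2  3  4  5  6  7  8  9 10 11 12 13
g(k):  0  0  1  1  0  2  1  3  2  2  3  3  0  4
So g(13) = 4.

4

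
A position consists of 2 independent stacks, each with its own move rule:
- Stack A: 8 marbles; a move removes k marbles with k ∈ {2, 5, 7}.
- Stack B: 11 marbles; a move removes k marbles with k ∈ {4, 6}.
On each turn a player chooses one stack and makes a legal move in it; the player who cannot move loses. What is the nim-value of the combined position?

2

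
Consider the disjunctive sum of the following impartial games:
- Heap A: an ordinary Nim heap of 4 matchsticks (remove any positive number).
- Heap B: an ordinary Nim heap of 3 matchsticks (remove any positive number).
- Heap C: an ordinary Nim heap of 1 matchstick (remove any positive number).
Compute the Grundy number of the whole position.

Heap A is a plain Nim heap of size 4, so its Grundy value is 4.
Heap B is a plain Nim heap of size 3, so its Grundy value is 3.
Heap C is a plain Nim heap of size 1, so its Grundy value is 1.
The value of a disjunctive sum is the nim-sum of the parts.
Combined value = 4 XOR 3 XOR 1 = 6.

6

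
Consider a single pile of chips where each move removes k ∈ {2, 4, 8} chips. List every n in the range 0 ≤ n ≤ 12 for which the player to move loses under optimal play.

0, 1, 6, 7, 12

Build the Grundy sequence with g(k) = mex{g(k−s) : s ∈ {2, 4, 8}, s ≤ k}:
k:     0  1  2  3  4  5  6  7  8  9 10 11 12
g(k):  0  0  1  1  2  2  0  0  1  1  2  2  0
The P-positions (g = 0) in 0..12 are 0, 1, 6, 7, 12.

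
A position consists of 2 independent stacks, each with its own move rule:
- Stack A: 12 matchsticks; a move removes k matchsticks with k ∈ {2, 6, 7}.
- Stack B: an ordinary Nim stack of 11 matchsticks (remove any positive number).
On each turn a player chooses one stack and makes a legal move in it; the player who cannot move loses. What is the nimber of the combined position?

For stack A, compute g(0), g(1), … with moves {2, 6, 7}:
k:     0  1  2  3  4  5  6  7  8  9 10 11 12
g(k):  0  0  1  1  0  0  1  1  2  0  3  1  2
So g(12) = 2.
Stack B is a plain Nim stack of size 11, so its Grundy value is 11.
The value of a disjunctive sum is the nim-sum of the parts.
Combined value = 2 ⊕ 11 = 9.

9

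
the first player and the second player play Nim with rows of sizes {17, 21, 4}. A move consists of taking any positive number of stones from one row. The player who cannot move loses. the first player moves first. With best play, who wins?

Nim-sum: 17 ⊕ 21 ⊕ 4 = 0.
The nim-sum is 0, so this is a P-position: the player to move is in a losing position under optimal play; the first player is about to move from it and so loses — the second player wins.

the second player wins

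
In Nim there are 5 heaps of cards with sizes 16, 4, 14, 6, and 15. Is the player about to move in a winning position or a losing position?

Write each in binary and XOR column by column:
  10000  (16)
  00100  (4)
  01110  (14)
  00110  (6)
  01111  (15)
  -----
  10011  (19)
The nim-sum is 19 ≠ 0, so this is an N-position: the player to move can win.

Winning position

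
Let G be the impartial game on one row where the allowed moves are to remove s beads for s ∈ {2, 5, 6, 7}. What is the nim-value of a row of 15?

1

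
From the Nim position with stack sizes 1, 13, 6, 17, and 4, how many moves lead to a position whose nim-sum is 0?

Write each in binary and XOR column by column:
  00001  (1)
  01101  (13)
  00110  (6)
  10001  (17)
  00100  (4)
  -----
  11111  (31)
The overall nim-sum is X = 31. A stack of size p has a winning move iff p XOR X < p (reduce it to p XOR X).
  1: 1 XOR 31 = 30 ≥ 1 — no move.
  13: 13 XOR 31 = 18 ≥ 13 — no move.
  6: 6 XOR 31 = 25 ≥ 6 — no move.
  17: 17 XOR 31 = 14 < 17 — winning move (to 14).
  4: 4 XOR 31 = 27 ≥ 4 — no move.
That gives 1 winning move.

1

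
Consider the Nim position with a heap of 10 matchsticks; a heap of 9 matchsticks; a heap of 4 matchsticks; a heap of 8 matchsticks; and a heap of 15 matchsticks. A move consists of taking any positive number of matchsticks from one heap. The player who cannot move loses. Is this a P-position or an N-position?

In binary:
  1010  (10)
  1001  (9)
  0100  (4)
  1000  (8)
  1111  (15)
  ----
  0000  (0)
The nim-sum is 0, so this is a P-position: the player to move is in a losing position under optimal play.

P-position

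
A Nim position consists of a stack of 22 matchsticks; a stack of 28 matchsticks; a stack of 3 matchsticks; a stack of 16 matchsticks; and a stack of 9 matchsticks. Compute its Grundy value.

16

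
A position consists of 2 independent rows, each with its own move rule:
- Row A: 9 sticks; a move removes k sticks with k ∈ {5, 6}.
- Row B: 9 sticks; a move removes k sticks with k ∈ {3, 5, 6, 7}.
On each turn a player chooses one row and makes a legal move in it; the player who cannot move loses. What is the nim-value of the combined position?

Grundy values for row A (subtraction set {5, 6}):
g(0) = mex{} = 0
g(1) = mex{} = 0
g(2) = mex{} = 0
g(3) = mex{} = 0
g(4) = mex{} = 0
g(5) = mex{0} = 1
g(6) = mex{0} = 1
g(7) = mex{0} = 1
g(8) = mex{0} = 1
g(9) = mex{0} = 1
So g(9) = 1.
Build the Grundy sequence for row B with g(k) = mex{g(k−s) : s ∈ {3, 5, 6, 7}, s ≤ k}:
g(0) = mex{} = 0
g(1) = mex{} = 0
g(2) = mex{} = 0
g(3) = mex{0} = 1
g(4) = mex{0} = 1
g(5) = mex{0} = 1
g(6) = mex{0,1} = 2
g(7) = mex{0,1} = 2
g(8) = mex{0,1} = 2
g(9) = mex{0,1,2} = 3
So g(9) = 3.
By the Sprague-Grundy theorem, the Grundy value of a sum of independent games is the XOR of the component values.
Combined value = 1 XOR 3 = 2.

2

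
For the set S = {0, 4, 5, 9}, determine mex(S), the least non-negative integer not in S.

0 is in the set but 1 is not, so the mex is 1.

1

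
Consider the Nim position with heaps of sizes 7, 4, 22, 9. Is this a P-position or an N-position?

N-position

Nim-sum: 7 ^ 4 ^ 22 ^ 9 = 28.
The nim-sum is 28 ≠ 0, so this is an N-position: the player to move can win.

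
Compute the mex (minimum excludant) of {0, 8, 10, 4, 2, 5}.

1

0 is in the set but 1 is not, so the mex is 1.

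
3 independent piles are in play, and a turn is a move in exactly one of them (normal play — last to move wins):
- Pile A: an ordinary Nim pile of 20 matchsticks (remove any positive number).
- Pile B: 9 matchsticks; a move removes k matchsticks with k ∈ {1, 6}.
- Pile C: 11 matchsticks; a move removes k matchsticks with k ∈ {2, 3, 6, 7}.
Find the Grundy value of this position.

Pile A is a plain Nim pile of size 20, so its Grundy value is 20.
Grundy values for pile B (subtraction set {1, 6}):
k:     0  1  2  3  4  5  6  7  8  9
g(k):  0  1  0  1  0  1  2  0  1  0
So g(9) = 0.
Grundy values for pile C (subtraction set {2, 3, 6, 7}):
k:     0  1  2  3  4  5  6  7  8  9 10 11
g(k):  0  0  1  1  2  0  3  1  2  0  0  1
So g(11) = 1.
The value of a disjunctive sum is the nim-sum of the parts.
Combined value = 20 ⊕ 0 ⊕ 1 = 21.

21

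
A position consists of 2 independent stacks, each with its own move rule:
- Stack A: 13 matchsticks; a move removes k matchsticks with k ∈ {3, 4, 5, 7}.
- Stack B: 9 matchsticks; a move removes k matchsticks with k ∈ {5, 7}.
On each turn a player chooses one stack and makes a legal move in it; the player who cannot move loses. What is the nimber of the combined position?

Grundy values for stack A (subtraction set {3, 4, 5, 7}):
g(0) = mex{} = 0
g(1) = mex{} = 0
g(2) = mex{} = 0
g(3) = mex{0} = 1
g(4) = mex{0} = 1
g(5) = mex{0} = 1
g(6) = mex{0,1} = 2
g(7) = mex{0,1} = 2
g(8) = mex{0,1} = 2
g(9) = mex{0,1,2} = 3
g(10) = mex{1,2} = 0
g(11) = mex{1,2} = 0
g(12) = mex{1,2,3} = 0
g(13) = mex{0,2,3} = 1
So g(13) = 1.
Build the Grundy sequence for stack B with g(k) = mex{g(k−s) : s ∈ {5, 7}, s ≤ k}:
g(0) = mex{} = 0
g(1) = mex{} = 0
g(2) = mex{} = 0
g(3) = mex{} = 0
g(4) = mex{} = 0
g(5) = mex{0} = 1
g(6) = mex{0} = 1
g(7) = mex{0} = 1
g(8) = mex{0} = 1
g(9) = mex{0} = 1
So g(9) = 1.
The value of a disjunctive sum is the nim-sum of the parts.
Combined value = 1 XOR 1 = 0.

0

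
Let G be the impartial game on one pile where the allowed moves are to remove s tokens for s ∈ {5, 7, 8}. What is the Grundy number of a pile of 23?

2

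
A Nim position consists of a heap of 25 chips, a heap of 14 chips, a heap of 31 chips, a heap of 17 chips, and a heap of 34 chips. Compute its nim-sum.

59

Compute the nim-sum pairwise:
25 ^ 14 = 23
23 ^ 31 = 8
8 ^ 17 = 25
25 ^ 34 = 59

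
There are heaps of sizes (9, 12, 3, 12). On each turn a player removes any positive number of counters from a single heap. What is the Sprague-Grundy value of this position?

Nim-sum: 9 ⊕ 12 ⊕ 3 ⊕ 12 = 10.

10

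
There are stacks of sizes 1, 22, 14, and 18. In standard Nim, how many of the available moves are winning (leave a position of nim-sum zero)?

Nim-sum: 1 XOR 22 XOR 14 XOR 18 = 11.
The overall nim-sum is X = 11. A stack of size p has a winning move iff p XOR X < p (reduce it to p XOR X).
  1: 1 XOR 11 = 10 ≥ 1 — no move.
  22: 22 XOR 11 = 29 ≥ 22 — no move.
  14: 14 XOR 11 = 5 < 14 — winning move (to 5).
  18: 18 XOR 11 = 25 ≥ 18 — no move.
That gives 1 winning move.

1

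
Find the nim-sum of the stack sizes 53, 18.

Compute the nim-sum pairwise:
53 ^ 18 = 39

39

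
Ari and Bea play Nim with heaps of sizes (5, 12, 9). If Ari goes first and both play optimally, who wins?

Bea wins

Nim-sum: 5 ^ 12 ^ 9 = 0.
The nim-sum is 0, so this is a P-position: the player to move is in a losing position under optimal play; Ari is about to move from it and so loses — Bea wins.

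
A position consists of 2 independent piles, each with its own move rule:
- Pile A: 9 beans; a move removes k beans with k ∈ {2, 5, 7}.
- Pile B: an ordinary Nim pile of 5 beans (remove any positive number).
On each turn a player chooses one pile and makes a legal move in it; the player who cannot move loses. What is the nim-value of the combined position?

7

For pile A, compute g(0), g(1), … with moves {2, 5, 7}:
g(0) = mex{} = 0
g(1) = mex{} = 0
g(2) = mex{0} = 1
g(3) = mex{0} = 1
g(4) = mex{1} = 0
g(5) = mex{0,1} = 2
g(6) = mex{0} = 1
g(7) = mex{0,1,2} = 3
g(8) = mex{0,1} = 2
g(9) = mex{0,1,3} = 2
So g(9) = 2.
Pile B is a plain Nim pile of size 5, so its Grundy value is 5.
By the Sprague-Grundy theorem, the Grundy value of a sum of independent games is the XOR of the component values.
Combined value = 2 XOR 5 = 7.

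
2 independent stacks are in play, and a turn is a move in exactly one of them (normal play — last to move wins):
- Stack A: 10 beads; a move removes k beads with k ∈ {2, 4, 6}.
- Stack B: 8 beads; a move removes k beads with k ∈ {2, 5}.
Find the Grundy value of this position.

Grundy values for stack A (subtraction set {2, 4, 6}):
g(0) = mex{} = 0
g(1) = mex{} = 0
g(2) = mex{0} = 1
g(3) = mex{0} = 1
g(4) = mex{0,1} = 2
g(5) = mex{0,1} = 2
g(6) = mex{0,1,2} = 3
g(7) = mex{0,1,2} = 3
g(8) = mex{1,2,3} = 0
g(9) = mex{1,2,3} = 0
g(10) = mex{0,2,3} = 1
So g(10) = 1.
Build the Grundy sequence for stack B with g(k) = mex{g(k−s) : s ∈ {2, 5}, s ≤ k}:
k:     0  1  2  3  4  5  6  7  8
g(k):  0  0  1  1  0  2  1  0  0
So g(8) = 0.
The value of a disjunctive sum is the nim-sum of the parts.
Combined value = 1 ⊕ 0 = 1.

1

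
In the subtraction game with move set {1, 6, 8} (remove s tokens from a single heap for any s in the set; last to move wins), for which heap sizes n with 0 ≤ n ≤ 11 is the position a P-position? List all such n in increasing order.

0, 2, 4, 7, 9, 11

Grundy values for subtraction set {1, 6, 8}:
g(0) = mex{} = 0
g(1) = mex{0} = 1
g(2) = mex{1} = 0
g(3) = mex{0} = 1
g(4) = mex{1} = 0
g(5) = mex{0} = 1
g(6) = mex{0,1} = 2
g(7) = mex{1,2} = 0
g(8) = mex{0} = 1
g(9) = mex{1} = 0
g(10) = mex{0} = 1
g(11) = mex{1} = 0
The P-positions (g = 0) in 0..11 are 0, 2, 4, 7, 9, 11.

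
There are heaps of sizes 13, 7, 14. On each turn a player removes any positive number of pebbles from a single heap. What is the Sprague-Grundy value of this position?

Nim-sum: 13 ⊕ 7 ⊕ 14 = 4.

4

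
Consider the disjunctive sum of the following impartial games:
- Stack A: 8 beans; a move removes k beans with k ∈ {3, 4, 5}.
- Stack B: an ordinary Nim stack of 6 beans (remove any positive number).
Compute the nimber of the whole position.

6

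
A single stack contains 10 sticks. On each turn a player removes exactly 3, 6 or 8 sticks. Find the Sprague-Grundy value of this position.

Compute g(0), g(1), … for moves {3, 6, 8}:
g(0) = mex{} = 0
g(1) = mex{} = 0
g(2) = mex{} = 0
g(3) = mex{0} = 1
g(4) = mex{0} = 1
g(5) = mex{0} = 1
g(6) = mex{0,1} = 2
g(7) = mex{0,1} = 2
g(8) = mex{0,1} = 2
g(9) = mex{0,1,2} = 3
g(10) = mex{0,1,2} = 3
So g(10) = 3.

3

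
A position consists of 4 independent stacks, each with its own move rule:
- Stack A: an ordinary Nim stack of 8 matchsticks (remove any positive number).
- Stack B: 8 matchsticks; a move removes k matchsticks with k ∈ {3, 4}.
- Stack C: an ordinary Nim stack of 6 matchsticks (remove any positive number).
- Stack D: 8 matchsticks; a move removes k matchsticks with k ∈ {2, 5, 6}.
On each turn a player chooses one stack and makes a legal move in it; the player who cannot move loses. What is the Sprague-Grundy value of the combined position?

Stack A is a plain Nim stack of size 8, so its Grundy value is 8.
For stack B, compute g(0), g(1), … with moves {3, 4}:
g(0) = mex{} = 0
g(1) = mex{} = 0
g(2) = mex{} = 0
g(3) = mex{0} = 1
g(4) = mex{0} = 1
g(5) = mex{0} = 1
g(6) = mex{0,1} = 2
g(7) = mex{1} = 0
g(8) = mex{1} = 0
So g(8) = 0.
Stack C is a plain Nim stack of size 6, so its Grundy value is 6.
Grundy values for stack D (subtraction set {2, 5, 6}):
k:     0  1  2  3  4  5  6  7  8
g(k):  0  0  1  1  0  2  1  3  0
So g(8) = 0.
By the Sprague-Grundy theorem, the Grundy value of a sum of independent games is the XOR of the component values.
Combined value = 8 XOR 0 XOR 6 XOR 0 = 14.

14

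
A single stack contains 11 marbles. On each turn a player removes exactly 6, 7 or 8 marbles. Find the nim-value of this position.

Grundy values for subtraction set {6, 7, 8}:
g(0) = mex{} = 0
g(1) = mex{} = 0
g(2) = mex{} = 0
g(3) = mex{} = 0
g(4) = mex{} = 0
g(5) = mex{} = 0
g(6) = mex{0} = 1
g(7) = mex{0} = 1
g(8) = mex{0} = 1
g(9) = mex{0} = 1
g(10) = mex{0} = 1
g(11) = mex{0} = 1
So g(11) = 1.

1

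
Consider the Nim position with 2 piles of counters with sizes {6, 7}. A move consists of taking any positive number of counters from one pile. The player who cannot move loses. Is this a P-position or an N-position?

N-position

Write each in binary and XOR column by column:
  110  (6)
  111  (7)
  ---
  001  (1)
The nim-sum is 1 ≠ 0, so this is an N-position: the player to move can win.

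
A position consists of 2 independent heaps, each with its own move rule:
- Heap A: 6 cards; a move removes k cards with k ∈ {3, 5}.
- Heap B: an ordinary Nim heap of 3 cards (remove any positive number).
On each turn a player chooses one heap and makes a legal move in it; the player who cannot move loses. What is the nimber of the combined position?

1

For heap A, compute g(0), g(1), … with moves {3, 5}:
k:     0  1  2  3  4  5  6
g(k):  0  0  0  1  1  1  2
So g(6) = 2.
Heap B is a plain Nim heap of size 3, so its Grundy value is 3.
The value of a disjunctive sum is the nim-sum of the parts.
Combined value = 2 ⊕ 3 = 1.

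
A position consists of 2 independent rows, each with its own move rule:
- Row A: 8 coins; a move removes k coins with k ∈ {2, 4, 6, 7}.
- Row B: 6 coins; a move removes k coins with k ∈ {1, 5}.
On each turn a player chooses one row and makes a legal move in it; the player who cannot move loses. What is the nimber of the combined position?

Grundy values for row A (subtraction set {2, 4, 6, 7}):
k:     0  1  2  3  4  5  6  7  8
g(k):  0  0  1  1  2  2  3  3  4
So g(8) = 4.
Grundy values for row B (subtraction set {1, 5}):
k:     0  1  2  3  4  5  6
g(k):  0  1  0  1  0  1  0
So g(6) = 0.
By the Sprague-Grundy theorem, the Grundy value of a sum of independent games is the XOR of the component values.
Combined value = 4 XOR 0 = 4.

4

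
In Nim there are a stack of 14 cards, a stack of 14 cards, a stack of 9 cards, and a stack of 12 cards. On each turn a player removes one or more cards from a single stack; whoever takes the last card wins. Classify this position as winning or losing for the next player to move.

Winning position

Bitwise XOR of the heap sizes:
  1110  (14)
  1110  (14)
  1001  (9)
  1100  (12)
  ----
  0101  (5)
The nim-sum is 5 ≠ 0, so this is an N-position: the player to move can win.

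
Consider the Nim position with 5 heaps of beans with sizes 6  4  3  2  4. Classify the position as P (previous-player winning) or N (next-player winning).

Compute the nim-sum pairwise:
6 ^ 4 = 2
2 ^ 3 = 1
1 ^ 2 = 3
3 ^ 4 = 7
The nim-sum is 7 ≠ 0, so this is an N-position: the player to move can win.

N-position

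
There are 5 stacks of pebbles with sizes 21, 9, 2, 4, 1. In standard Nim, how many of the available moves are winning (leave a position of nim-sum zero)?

Compute the nim-sum pairwise:
21 ^ 9 = 28
28 ^ 2 = 30
30 ^ 4 = 26
26 ^ 1 = 27
The overall nim-sum is X = 27. A stack of size p has a winning move iff p XOR X < p (reduce it to p XOR X).
  21: 21 XOR 27 = 14 < 21 — winning move (to 14).
  9: 9 XOR 27 = 18 ≥ 9 — no move.
  2: 2 XOR 27 = 25 ≥ 2 — no move.
  4: 4 XOR 27 = 31 ≥ 4 — no move.
  1: 1 XOR 27 = 26 ≥ 1 — no move.
That gives 1 winning move.

1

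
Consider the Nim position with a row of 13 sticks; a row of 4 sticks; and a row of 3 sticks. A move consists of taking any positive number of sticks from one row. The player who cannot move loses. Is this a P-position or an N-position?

N-position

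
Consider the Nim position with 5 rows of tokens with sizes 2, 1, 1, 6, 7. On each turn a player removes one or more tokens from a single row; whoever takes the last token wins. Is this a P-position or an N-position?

N-position

Compute the nim-sum pairwise:
2 ^ 1 = 3
3 ^ 1 = 2
2 ^ 6 = 4
4 ^ 7 = 3
The nim-sum is 3 ≠ 0, so this is an N-position: the player to move can win.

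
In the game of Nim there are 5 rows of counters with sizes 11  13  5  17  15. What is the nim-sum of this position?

Write each in binary and XOR column by column:
  01011  (11)
  01101  (13)
  00101  (5)
  10001  (17)
  01111  (15)
  -----
  11101  (29)

29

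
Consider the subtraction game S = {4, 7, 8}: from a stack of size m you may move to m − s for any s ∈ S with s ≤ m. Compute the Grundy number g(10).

2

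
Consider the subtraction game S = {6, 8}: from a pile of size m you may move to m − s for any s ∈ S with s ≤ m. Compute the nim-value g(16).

0

Build the Grundy sequence with g(k) = mex{g(k−s) : s ∈ {6, 8}, s ≤ k}:
k:     0  1  2  3  4  5  6  7  8  9 10 11 12 13 14 15 16
g(k):  0  0  0  0  0  0  1  1  1  1  1  1  2  2  0  0  0
So g(16) = 0.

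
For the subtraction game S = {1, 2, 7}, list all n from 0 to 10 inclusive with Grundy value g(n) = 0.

Compute g(0), g(1), … for moves {1, 2, 7}:
k:     0  1  2  3  4  5  6  7  8  9 10
g(k):  0  1  2  0  1  2  0  1  2  0  1
The P-positions (g = 0) in 0..10 are 0, 3, 6, 9.

0, 3, 6, 9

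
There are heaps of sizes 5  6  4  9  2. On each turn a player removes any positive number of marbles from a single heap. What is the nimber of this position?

12

Bitwise XOR of the heap sizes:
  0101  (5)
  0110  (6)
  0100  (4)
  1001  (9)
  0010  (2)
  ----
  1100  (12)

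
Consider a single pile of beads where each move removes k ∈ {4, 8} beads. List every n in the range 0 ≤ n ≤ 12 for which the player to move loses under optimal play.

Grundy values for subtraction set {4, 8}:
g(0) = mex{} = 0
g(1) = mex{} = 0
g(2) = mex{} = 0
g(3) = mex{} = 0
g(4) = mex{0} = 1
g(5) = mex{0} = 1
g(6) = mex{0} = 1
g(7) = mex{0} = 1
g(8) = mex{0,1} = 2
g(9) = mex{0,1} = 2
g(10) = mex{0,1} = 2
g(11) = mex{0,1} = 2
g(12) = mex{1,2} = 0
The P-positions (g = 0) in 0..12 are 0, 1, 2, 3, 12.

0, 1, 2, 3, 12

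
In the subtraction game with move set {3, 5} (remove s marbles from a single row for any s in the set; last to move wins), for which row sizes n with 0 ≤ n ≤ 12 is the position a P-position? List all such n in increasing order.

Compute g(0), g(1), … for moves {3, 5}:
k:     0  1  2  3  4  5  6  7  8  9 10 11 12
g(k):  0  0  0  1  1  1  2  2  0  0  0  1  1
The P-positions (g = 0) in 0..12 are 0, 1, 2, 8, 9, 10.

0, 1, 2, 8, 9, 10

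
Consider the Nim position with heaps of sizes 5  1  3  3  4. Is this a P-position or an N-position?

P-position

Write each in binary and XOR column by column:
  101  (5)
  001  (1)
  011  (3)
  011  (3)
  100  (4)
  ---
  000  (0)
The nim-sum is 0, so this is a P-position: the player to move is in a losing position under optimal play.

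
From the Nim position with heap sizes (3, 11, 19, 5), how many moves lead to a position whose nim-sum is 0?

1

Nim-sum: 3 ⊕ 11 ⊕ 19 ⊕ 5 = 30.
The overall nim-sum is X = 30. A heap of size p has a winning move iff p XOR X < p (reduce it to p XOR X).
  3: 3 XOR 30 = 29 ≥ 3 — no move.
  11: 11 XOR 30 = 21 ≥ 11 — no move.
  19: 19 XOR 30 = 13 < 19 — winning move (to 13).
  5: 5 XOR 30 = 27 ≥ 5 — no move.
That gives 1 winning move.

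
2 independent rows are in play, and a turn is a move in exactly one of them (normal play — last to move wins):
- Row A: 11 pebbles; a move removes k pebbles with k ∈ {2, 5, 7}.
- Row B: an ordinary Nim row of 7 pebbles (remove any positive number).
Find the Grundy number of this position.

For row A, compute g(0), g(1), … with moves {2, 5, 7}:
g(0) = mex{} = 0
g(1) = mex{} = 0
g(2) = mex{0} = 1
g(3) = mex{0} = 1
g(4) = mex{1} = 0
g(5) = mex{0,1} = 2
g(6) = mex{0} = 1
g(7) = mex{0,1,2} = 3
g(8) = mex{0,1} = 2
g(9) = mex{0,1,3} = 2
g(10) = mex{1,2} = 0
g(11) = mex{0,1,2} = 3
So g(11) = 3.
Row B is a plain Nim row of size 7, so its Grundy value is 7.
The value of a disjunctive sum is the nim-sum of the parts.
Combined value = 3 XOR 7 = 4.

4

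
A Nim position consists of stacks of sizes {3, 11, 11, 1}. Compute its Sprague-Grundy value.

Write each in binary and XOR column by column:
  0011  (3)
  1011  (11)
  1011  (11)
  0001  (1)
  ----
  0010  (2)

2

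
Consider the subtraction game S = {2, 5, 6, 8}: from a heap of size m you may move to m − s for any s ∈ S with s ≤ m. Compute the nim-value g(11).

0

Compute g(0), g(1), … for moves {2, 5, 6, 8}:
k:     0  1  2  3  4  5  6  7  8  9 10 11
g(k):  0  0  1  1  0  2  1  3  2  2  3  0
So g(11) = 0.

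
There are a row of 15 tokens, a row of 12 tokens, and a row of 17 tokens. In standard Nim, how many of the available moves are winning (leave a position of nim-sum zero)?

Nim-sum: 15 ⊕ 12 ⊕ 17 = 18.
The overall nim-sum is X = 18. A row of size p has a winning move iff p XOR X < p (reduce it to p XOR X).
  15: 15 XOR 18 = 29 ≥ 15 — no move.
  12: 12 XOR 18 = 30 ≥ 12 — no move.
  17: 17 XOR 18 = 3 < 17 — winning move (to 3).
That gives 1 winning move.

1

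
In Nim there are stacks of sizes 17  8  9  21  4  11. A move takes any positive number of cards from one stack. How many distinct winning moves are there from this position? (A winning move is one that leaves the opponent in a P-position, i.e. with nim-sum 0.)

3

Compute the nim-sum pairwise:
17 ^ 8 = 25
25 ^ 9 = 16
16 ^ 21 = 5
5 ^ 4 = 1
1 ^ 11 = 10
The overall nim-sum is X = 10. A stack of size p has a winning move iff p XOR X < p (reduce it to p XOR X).
  17: 17 XOR 10 = 27 ≥ 17 — no move.
  8: 8 XOR 10 = 2 < 8 — winning move (to 2).
  9: 9 XOR 10 = 3 < 9 — winning move (to 3).
  21: 21 XOR 10 = 31 ≥ 21 — no move.
  4: 4 XOR 10 = 14 ≥ 4 — no move.
  11: 11 XOR 10 = 1 < 11 — winning move (to 1).
That gives 3 winning moves.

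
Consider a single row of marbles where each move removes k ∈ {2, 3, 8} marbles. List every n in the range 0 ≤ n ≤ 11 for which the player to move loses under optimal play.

0, 1, 5, 6, 10, 11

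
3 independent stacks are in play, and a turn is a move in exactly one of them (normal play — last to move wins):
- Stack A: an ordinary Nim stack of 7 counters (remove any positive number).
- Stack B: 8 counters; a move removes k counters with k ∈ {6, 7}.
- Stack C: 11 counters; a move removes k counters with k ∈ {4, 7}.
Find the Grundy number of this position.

6

Stack A is a plain Nim stack of size 7, so its Grundy value is 7.
Grundy values for stack B (subtraction set {6, 7}):
k:     0  1  2  3  4  5  6  7  8
g(k):  0  0  0  0  0  0  1  1  1
So g(8) = 1.
For stack C, compute g(0), g(1), … with moves {4, 7}:
k:     0  1  2  3  4  5  6  7  8  9 10 11
g(k):  0  0  0  0  1  1  1  1  2  2  2  0
So g(11) = 0.
By the Sprague-Grundy theorem, the Grundy value of a sum of independent games is the XOR of the component values.
Combined value = 7 ⊕ 1 ⊕ 0 = 6.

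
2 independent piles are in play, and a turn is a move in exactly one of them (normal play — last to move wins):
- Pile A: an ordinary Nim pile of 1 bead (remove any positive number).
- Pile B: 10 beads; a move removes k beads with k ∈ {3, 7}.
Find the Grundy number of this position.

1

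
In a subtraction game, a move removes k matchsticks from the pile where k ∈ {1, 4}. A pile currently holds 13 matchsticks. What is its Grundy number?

Grundy values for subtraction set {1, 4}:
g(0) = mex{} = 0
g(1) = mex{0} = 1
g(2) = mex{1} = 0
g(3) = mex{0} = 1
g(4) = mex{0,1} = 2
g(5) = mex{1,2} = 0
g(6) = mex{0} = 1
g(7) = mex{1} = 0
g(8) = mex{0,2} = 1
g(9) = mex{0,1} = 2
g(10) = mex{1,2} = 0
g(11) = mex{0} = 1
g(12) = mex{1} = 0
g(13) = mex{0,2} = 1
So g(13) = 1.

1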